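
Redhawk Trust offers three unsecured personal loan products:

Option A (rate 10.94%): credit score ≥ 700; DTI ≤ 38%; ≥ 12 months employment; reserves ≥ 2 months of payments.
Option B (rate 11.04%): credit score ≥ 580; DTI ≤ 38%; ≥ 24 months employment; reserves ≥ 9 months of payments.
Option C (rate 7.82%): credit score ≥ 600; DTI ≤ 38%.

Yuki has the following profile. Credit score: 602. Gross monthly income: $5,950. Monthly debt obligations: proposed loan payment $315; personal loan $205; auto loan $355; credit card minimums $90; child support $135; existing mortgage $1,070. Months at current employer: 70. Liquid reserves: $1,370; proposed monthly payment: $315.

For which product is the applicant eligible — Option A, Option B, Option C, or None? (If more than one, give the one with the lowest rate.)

Option C

Total debts = (315 + 205 + 355 + 90 + 135 + 1,070) = 2,170; DTI = 2,170/5,950 = 36.5%.
Reserves = 1,370/315 = 4.3 months.
Option A: score 602 < 700; DTI 36.5% ≤ 38%; employment 70 ≥ 12 mo; reserves 4.3 ≥ 2 mo → does not qualify.
Option B: score 602 ≥ 580; DTI 36.5% ≤ 38%; employment 70 ≥ 24 mo; reserves 4.3 < 9 mo → does not qualify.
Option C: score 602 ≥ 600; DTI 36.5% ≤ 38% → qualifies.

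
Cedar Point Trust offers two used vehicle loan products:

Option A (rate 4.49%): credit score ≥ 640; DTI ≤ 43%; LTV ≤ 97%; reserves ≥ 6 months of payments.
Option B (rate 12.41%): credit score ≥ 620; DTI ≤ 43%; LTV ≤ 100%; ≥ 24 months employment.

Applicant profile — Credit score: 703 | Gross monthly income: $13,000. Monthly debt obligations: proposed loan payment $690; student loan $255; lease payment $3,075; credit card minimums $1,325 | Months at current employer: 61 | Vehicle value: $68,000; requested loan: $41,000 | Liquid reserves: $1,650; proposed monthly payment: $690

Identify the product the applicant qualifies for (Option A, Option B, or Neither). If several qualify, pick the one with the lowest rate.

Total debts = (690 + 255 + 3,075 + 1,325) = 5,345; DTI = 5,345/13,000 = 41.1%.
LTV = 41,000/68,000 = 60.3%.
Reserves = 1,650/690 = 2.4 months.
Option A: score 703 ≥ 640; DTI 41.1% ≤ 43%; LTV 60.3% ≤ 97%; reserves 2.4 < 6 mo → does not qualify.
Option B: score 703 ≥ 620; DTI 41.1% ≤ 43%; LTV 60.3% ≤ 100%; employment 61 ≥ 24 mo → qualifies.

Option B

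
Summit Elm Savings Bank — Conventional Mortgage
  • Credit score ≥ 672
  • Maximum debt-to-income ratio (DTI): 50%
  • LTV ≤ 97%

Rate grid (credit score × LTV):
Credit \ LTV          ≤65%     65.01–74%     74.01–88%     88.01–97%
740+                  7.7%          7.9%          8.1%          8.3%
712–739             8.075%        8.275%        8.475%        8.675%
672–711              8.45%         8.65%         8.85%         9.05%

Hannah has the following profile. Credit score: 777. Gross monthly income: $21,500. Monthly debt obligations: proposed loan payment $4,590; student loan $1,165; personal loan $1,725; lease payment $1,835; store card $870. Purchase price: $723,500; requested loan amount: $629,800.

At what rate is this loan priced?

8.1%

Credit score 777 ≥ 672; Total monthly debts = (4,590 + 1,165 + 1,725 + 1,835 + 870) = 10,185. Debt-to-income = 10,185/21,500 = 47.4% — meets 50% limit
Loan-to-value = 629,800/723,500 = 87% — pass (97% max)
Row: 777 falls in 740+. Column: 87% falls in 74.01–88%. Rate = 8.1%.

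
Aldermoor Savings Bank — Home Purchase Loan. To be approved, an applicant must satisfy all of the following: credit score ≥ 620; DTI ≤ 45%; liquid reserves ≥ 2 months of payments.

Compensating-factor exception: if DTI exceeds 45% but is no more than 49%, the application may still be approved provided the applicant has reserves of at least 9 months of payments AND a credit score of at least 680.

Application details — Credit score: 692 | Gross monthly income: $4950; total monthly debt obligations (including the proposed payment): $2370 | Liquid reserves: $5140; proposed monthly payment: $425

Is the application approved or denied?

Approved

Credit score 692 ≥ 620 (meets base)
DTI = 2,370/4,950 = 47.9% > 45% — standard DTI limit exceeded.
Liquid reserves cover 5,140/425 = 12.1 months — ≥ 2 required
47.9% falls in the override range (45%–49%), so the compensating-factor test applies.
Reserves 12.1 ≥ 9 months; credit score 692 ≥ 680.
Both override conditions satisfied; DTI exception granted.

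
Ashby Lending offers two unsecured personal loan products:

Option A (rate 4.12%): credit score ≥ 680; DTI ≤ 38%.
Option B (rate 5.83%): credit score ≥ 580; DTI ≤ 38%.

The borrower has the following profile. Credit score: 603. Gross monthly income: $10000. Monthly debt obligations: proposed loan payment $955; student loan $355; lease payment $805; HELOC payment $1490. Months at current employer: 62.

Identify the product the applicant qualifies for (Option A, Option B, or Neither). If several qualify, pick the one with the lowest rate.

Total debts = (955 + 355 + 805 + 1,490) = 3,605; DTI = 3,605/10,000 = 36%.
Option A: score 603 < 680; DTI 36% ≤ 38% → does not qualify.
Option B: score 603 ≥ 580; DTI 36% ≤ 38% → qualifies.

Option B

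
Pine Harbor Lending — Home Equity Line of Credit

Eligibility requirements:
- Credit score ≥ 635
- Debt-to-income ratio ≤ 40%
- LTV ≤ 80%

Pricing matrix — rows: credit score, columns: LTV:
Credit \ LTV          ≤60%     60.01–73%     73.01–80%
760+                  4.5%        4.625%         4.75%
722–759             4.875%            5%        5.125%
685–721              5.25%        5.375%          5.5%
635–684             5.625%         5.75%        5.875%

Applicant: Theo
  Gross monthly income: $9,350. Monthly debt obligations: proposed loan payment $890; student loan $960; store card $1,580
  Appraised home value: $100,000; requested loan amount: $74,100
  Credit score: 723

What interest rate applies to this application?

Credit score 723 ≥ 635; Total monthly debts = (890 + 960 + 1,580) = 3,430. DTI: 3,430 ÷ 9,350 = 36.7%, within the 40% cap
LTV: 74,100 ÷ 100,000 = 74.1%, within 80% cap
Row: 723 falls in 722–759. Column: 74.1% falls in 73.01–80%. Rate = 5.125%.

5.125%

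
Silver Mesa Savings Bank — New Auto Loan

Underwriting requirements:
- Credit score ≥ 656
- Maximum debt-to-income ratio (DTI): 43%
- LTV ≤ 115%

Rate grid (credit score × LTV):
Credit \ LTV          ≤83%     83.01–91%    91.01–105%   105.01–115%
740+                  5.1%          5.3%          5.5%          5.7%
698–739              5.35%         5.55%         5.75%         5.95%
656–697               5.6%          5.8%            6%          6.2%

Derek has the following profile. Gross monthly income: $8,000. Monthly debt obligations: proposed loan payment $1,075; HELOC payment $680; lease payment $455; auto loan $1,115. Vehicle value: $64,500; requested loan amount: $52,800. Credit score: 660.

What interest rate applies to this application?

Credit score 660 ≥ 656; Total monthly debts = (1,075 + 680 + 455 + 1,115) = 3,325. DTI: 3,325 ÷ 8,000 = 41.6%, within the 43% cap
LTV = 52,800/64,500 = 81.9% ≤ 115%
Row: 660 falls in 656–697. Column: 81.9% falls in ≤83%. Rate = 5.6%.

5.6%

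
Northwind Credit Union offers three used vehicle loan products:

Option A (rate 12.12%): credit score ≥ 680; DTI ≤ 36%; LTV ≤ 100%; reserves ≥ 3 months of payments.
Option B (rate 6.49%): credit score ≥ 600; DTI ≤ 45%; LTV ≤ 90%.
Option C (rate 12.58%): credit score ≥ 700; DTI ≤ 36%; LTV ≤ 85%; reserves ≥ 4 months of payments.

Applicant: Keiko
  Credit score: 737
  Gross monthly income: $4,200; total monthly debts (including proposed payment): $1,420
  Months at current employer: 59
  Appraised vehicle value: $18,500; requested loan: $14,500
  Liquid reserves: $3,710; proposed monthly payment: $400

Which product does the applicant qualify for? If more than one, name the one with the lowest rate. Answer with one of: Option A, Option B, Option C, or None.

Option B

DTI = 1,420/4,200 = 33.8%.
LTV = 14,500/18,500 = 78.4%.
Reserves = 3,710/400 = 9.3 months.
Option A: score 737 ≥ 680; DTI 33.8% ≤ 36%; LTV 78.4% ≤ 100%; reserves 9.3 ≥ 3 mo → qualifies.
Option B: score 737 ≥ 600; DTI 33.8% ≤ 45%; LTV 78.4% ≤ 90% → qualifies.
Option C: score 737 ≥ 700; DTI 33.8% ≤ 36%; LTV 78.4% ≤ 85%; reserves 9.3 ≥ 4 mo → qualifies.
Qualifying: Option A, Option B, Option C. Lowest rate is 6.49% → Option B.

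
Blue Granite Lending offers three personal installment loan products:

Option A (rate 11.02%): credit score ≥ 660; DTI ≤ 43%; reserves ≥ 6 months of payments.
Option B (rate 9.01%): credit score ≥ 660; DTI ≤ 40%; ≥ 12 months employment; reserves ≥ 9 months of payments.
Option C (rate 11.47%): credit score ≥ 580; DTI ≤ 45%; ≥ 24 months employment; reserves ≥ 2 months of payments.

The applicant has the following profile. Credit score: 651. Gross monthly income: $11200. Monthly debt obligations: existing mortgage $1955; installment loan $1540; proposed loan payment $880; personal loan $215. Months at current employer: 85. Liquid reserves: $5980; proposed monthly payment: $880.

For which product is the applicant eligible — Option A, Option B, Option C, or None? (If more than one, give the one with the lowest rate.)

Total debts = (1,955 + 1,540 + 880 + 215) = 4,590; DTI = 4,590/11,200 = 41%.
Reserves = 5,980/880 = 6.8 months.
Option A: score 651 < 660; DTI 41% ≤ 43%; reserves 6.8 ≥ 6 mo → does not qualify.
Option B: score 651 < 660; DTI 41% > 40%; employment 85 ≥ 12 mo; reserves 6.8 < 9 mo → does not qualify.
Option C: score 651 ≥ 580; DTI 41% ≤ 45%; employment 85 ≥ 24 mo; reserves 6.8 ≥ 2 mo → qualifies.

Option C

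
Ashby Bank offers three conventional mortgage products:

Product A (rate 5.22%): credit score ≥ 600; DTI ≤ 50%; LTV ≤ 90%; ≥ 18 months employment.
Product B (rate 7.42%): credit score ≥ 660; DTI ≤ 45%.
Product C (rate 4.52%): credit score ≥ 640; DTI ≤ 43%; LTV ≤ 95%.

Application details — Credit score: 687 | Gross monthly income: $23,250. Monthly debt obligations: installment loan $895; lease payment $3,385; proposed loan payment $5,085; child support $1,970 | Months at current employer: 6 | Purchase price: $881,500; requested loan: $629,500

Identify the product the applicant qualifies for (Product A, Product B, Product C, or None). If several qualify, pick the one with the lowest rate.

None

Total debts = (895 + 3,385 + 5,085 + 1,970) = 11,335; DTI = 11,335/23,250 = 48.8%.
LTV = 629,500/881,500 = 71.4%.
Product A: score 687 ≥ 600; DTI 48.8% ≤ 50%; LTV 71.4% ≤ 90%; employment 6 < 18 mo → does not qualify.
Product B: score 687 ≥ 660; DTI 48.8% > 45% → does not qualify.
Product C: score 687 ≥ 640; DTI 48.8% > 43%; LTV 71.4% ≤ 95% → does not qualify.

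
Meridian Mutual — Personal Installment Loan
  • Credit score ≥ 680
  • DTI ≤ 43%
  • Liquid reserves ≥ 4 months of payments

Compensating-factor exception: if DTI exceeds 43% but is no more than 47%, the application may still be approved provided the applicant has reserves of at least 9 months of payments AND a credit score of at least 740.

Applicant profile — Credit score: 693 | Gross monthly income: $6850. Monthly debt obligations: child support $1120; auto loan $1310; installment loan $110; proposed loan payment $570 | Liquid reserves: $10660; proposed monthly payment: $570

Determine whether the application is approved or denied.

Credit score 693 ≥ 680 (meets base)
Total debts = (1,120 + 1,310 + 110 + 570) = 3,110. DTI: 3,110 ÷ 6,850 = 45.4%, over the 43% base limit.
Reserves = 10,660/570 = 18.7 months ≥ 4
DTI 45.4% is within the 43%–47% exception band; checking compensating factors.
Override check — reserves: 18.7 mo (ok); score: 693 (below 740).
Compensating-factor requirement not fully met.

Denied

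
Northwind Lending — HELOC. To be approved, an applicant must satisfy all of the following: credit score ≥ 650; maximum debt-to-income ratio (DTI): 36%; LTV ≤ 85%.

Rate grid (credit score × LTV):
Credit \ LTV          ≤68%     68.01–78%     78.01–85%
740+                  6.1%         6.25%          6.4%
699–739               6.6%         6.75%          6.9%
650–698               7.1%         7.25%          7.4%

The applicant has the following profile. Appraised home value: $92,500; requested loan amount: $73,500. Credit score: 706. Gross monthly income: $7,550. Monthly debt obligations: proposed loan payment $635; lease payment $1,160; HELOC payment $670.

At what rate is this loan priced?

6.9%

Credit score 706 ≥ 650; Total monthly debts = (635 + 1,160 + 670) = 2,465. DTI: 2,465 ÷ 7,550 = 32.6%, within the 36% cap
LTV: 73,500 ÷ 92,500 = 79.5%, within 85% cap
Credit 706 → row 699–739; LTV 79.5% → column 78.01–85%. Grid cell → 6.9%.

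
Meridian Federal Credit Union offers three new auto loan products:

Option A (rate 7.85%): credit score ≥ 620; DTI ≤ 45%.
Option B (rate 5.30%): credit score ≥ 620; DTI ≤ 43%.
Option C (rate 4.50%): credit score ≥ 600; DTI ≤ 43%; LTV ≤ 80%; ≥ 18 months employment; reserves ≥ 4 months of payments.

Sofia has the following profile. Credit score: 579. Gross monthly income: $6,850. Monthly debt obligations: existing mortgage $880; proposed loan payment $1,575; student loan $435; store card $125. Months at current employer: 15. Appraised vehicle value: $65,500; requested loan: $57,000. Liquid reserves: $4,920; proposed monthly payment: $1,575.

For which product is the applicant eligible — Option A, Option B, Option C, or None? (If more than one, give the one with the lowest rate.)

None

Total debts = (880 + 1,575 + 435 + 125) = 3,015; DTI = 3,015/6,850 = 44%.
LTV = 57,000/65,500 = 87%.
Reserves = 4,920/1,575 = 3.1 months.
Option A: score 579 < 620; DTI 44% ≤ 45% → does not qualify.
Option B: score 579 < 620; DTI 44% > 43% → does not qualify.
Option C: score 579 < 600; DTI 44% > 43%; LTV 87% > 80%; employment 15 < 18 mo; reserves 3.1 < 4 mo → does not qualify.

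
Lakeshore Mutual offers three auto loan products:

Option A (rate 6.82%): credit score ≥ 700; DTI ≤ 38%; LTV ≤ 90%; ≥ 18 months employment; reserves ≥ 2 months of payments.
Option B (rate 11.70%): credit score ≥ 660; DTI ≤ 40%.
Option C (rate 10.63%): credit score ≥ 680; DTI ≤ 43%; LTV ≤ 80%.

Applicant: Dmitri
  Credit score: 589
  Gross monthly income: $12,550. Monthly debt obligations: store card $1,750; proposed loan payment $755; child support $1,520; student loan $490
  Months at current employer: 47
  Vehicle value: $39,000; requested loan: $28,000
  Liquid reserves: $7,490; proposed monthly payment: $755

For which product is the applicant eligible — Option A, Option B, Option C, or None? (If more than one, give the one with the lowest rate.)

Total debts = (1,750 + 755 + 1,520 + 490) = 4,515; DTI = 4,515/12,550 = 36%.
LTV = 28,000/39,000 = 71.8%.
Reserves = 7,490/755 = 9.9 months.
Option A: score 589 < 700; DTI 36% ≤ 38%; LTV 71.8% ≤ 90%; employment 47 ≥ 18 mo; reserves 9.9 ≥ 2 mo → does not qualify.
Option B: score 589 < 660; DTI 36% ≤ 40% → does not qualify.
Option C: score 589 < 680; DTI 36% ≤ 43%; LTV 71.8% ≤ 80% → does not qualify.

None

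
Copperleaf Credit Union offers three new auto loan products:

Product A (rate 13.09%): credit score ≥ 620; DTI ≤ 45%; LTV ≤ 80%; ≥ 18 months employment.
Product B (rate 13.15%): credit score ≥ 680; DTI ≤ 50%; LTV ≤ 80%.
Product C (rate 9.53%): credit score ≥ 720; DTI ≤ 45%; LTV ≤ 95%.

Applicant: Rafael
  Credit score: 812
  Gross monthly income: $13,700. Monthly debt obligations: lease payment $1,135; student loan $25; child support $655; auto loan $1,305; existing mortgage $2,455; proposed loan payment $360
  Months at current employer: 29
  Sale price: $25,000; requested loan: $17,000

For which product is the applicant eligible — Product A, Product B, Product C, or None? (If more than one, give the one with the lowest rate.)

Product C

Total debts = (1,135 + 25 + 655 + 1,305 + 2,455 + 360) = 5,935; DTI = 5,935/13,700 = 43.3%.
LTV = 17,000/25,000 = 68%.
Product A: score 812 ≥ 620; DTI 43.3% ≤ 45%; LTV 68% ≤ 80%; employment 29 ≥ 18 mo → qualifies.
Product B: score 812 ≥ 680; DTI 43.3% ≤ 50%; LTV 68% ≤ 80% → qualifies.
Product C: score 812 ≥ 720; DTI 43.3% ≤ 45%; LTV 68% ≤ 95% → qualifies.
Qualifying: Product A, Product B, Product C. Lowest rate is 9.53% → Product C.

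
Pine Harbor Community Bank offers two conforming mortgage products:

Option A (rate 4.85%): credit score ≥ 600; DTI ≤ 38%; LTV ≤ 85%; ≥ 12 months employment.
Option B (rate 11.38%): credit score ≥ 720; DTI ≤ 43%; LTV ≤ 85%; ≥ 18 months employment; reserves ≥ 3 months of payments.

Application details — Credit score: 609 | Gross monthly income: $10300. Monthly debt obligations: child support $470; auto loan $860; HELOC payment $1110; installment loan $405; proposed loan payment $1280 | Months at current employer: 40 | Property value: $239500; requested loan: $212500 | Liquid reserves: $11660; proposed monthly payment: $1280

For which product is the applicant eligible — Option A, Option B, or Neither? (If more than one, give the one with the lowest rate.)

Neither

Total debts = (470 + 860 + 1,110 + 405 + 1,280) = 4,125; DTI = 4,125/10,300 = 40%.
LTV = 212,500/239,500 = 88.7%.
Reserves = 11,660/1,280 = 9.1 months.
Option A: score 609 ≥ 600; DTI 40% > 38%; LTV 88.7% > 85%; employment 40 ≥ 12 mo → does not qualify.
Option B: score 609 < 720; DTI 40% ≤ 43%; LTV 88.7% > 85%; employment 40 ≥ 18 mo; reserves 9.1 ≥ 3 mo → does not qualify.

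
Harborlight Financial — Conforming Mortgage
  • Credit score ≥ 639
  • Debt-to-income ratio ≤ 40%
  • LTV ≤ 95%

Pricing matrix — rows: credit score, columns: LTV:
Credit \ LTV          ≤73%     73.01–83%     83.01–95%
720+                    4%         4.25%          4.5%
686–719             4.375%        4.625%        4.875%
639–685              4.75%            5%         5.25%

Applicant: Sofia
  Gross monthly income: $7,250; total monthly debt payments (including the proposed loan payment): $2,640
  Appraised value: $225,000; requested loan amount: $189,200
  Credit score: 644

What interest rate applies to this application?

5.25%

Credit score 644 ≥ 639; DTI: 2,640 ÷ 7,250 = 36.4%, within the 40% cap
LTV: 189,200 ÷ 225,000 = 84.1%, within 95% cap
Score 644 is in the 639–685 band; LTV 84.1% is in the 83.01–95% band → 5.25%.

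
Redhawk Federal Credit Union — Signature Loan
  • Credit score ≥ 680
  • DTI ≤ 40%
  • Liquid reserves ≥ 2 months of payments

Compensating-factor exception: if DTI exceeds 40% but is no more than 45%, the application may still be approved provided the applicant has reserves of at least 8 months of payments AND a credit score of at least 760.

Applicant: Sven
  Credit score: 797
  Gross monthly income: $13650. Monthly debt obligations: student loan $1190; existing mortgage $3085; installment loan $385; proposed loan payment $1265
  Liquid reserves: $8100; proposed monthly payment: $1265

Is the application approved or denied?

Credit score 797 ≥ 680 (meets base)
Total debts = (1,190 + 3,085 + 385 + 1,265) = 5,925. DTI: 5,925 ÷ 13,650 = 43.4%, over the 40% base limit.
Reserves: 8,100 ÷ 1,265 = 6.4 months (meets 2-month minimum)
DTI 43.4% is within the 40%–45% exception band; checking compensating factors.
Override check — reserves: 6.4 mo (short of 8); score: 797 (ok).
Compensating-factor requirement not fully met.

Denied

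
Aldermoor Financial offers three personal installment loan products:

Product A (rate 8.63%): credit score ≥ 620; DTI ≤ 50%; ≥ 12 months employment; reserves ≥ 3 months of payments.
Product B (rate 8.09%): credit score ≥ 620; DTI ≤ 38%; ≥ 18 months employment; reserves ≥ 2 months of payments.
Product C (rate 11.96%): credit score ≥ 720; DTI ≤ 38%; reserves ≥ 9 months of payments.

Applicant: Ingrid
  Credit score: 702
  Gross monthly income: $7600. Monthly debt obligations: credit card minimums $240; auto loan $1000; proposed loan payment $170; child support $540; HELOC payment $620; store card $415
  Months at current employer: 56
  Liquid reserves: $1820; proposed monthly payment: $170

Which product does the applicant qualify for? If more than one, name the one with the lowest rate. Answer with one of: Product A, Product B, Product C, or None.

Product A

Total debts = (240 + 1,000 + 170 + 540 + 620 + 415) = 2,985; DTI = 2,985/7,600 = 39.3%.
Reserves = 1,820/170 = 10.7 months.
Product A: score 702 ≥ 620; DTI 39.3% ≤ 50%; employment 56 ≥ 12 mo; reserves 10.7 ≥ 3 mo → qualifies.
Product B: score 702 ≥ 620; DTI 39.3% > 38%; employment 56 ≥ 18 mo; reserves 10.7 ≥ 2 mo → does not qualify.
Product C: score 702 < 720; DTI 39.3% > 38%; reserves 10.7 ≥ 9 mo → does not qualify.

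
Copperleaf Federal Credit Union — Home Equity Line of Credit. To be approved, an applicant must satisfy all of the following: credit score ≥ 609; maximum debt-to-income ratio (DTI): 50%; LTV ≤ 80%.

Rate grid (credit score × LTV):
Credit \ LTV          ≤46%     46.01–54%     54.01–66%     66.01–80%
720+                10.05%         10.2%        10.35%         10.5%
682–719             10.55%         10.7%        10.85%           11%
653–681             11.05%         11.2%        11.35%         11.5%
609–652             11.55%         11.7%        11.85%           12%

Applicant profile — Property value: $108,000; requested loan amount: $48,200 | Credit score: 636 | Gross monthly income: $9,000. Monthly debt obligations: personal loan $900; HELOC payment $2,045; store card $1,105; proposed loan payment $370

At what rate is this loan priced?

11.55%

Credit score 636 ≥ 609; Total monthly debts = (900 + 2,045 + 1,105 + 370) = 4,420. Debt-to-income = 4,420/9,000 = 49.1% — meets 50% limit
LTV: 48,200 ÷ 108,000 = 44.6%, within 80% cap
Score 636 is in the 609–652 band; LTV 44.6% is in the ≤46% band → 11.55%.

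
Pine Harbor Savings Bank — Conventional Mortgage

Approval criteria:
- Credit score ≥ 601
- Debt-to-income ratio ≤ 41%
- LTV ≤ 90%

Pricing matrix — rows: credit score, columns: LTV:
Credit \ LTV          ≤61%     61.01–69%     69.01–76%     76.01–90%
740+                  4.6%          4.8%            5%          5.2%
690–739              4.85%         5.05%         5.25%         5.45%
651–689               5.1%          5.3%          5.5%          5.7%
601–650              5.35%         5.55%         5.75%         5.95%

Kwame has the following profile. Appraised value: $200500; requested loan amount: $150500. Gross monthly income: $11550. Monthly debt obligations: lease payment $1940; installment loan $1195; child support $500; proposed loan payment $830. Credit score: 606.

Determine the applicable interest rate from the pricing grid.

Credit score 606 ≥ 601; Total monthly debts = (1,940 + 1,195 + 500 + 830) = 4,465. DTI: 4,465 ÷ 11,550 = 38.7%, within the 41% cap
Loan-to-value = 150,500/200,500 = 75.1% — pass (90% max)
Row: 606 falls in 601–650. Column: 75.1% falls in 69.01–76%. Rate = 5.75%.

5.75%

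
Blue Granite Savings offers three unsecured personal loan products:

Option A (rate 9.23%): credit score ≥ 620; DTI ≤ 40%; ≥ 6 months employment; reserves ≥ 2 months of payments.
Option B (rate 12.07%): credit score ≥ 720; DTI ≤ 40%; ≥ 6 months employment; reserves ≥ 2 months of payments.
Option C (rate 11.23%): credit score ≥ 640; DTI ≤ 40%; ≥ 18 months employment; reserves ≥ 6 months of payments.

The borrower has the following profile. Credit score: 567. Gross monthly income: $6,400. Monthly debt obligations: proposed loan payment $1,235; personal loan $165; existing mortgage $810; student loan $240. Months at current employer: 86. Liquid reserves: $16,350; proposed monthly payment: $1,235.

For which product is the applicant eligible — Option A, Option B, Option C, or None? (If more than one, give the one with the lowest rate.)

None

Total debts = (1,235 + 165 + 810 + 240) = 2,450; DTI = 2,450/6,400 = 38.3%.
Reserves = 16,350/1,235 = 13.2 months.
Option A: score 567 < 620; DTI 38.3% ≤ 40%; employment 86 ≥ 6 mo; reserves 13.2 ≥ 2 mo → does not qualify.
Option B: score 567 < 720; DTI 38.3% ≤ 40%; employment 86 ≥ 6 mo; reserves 13.2 ≥ 2 mo → does not qualify.
Option C: score 567 < 640; DTI 38.3% ≤ 40%; employment 86 ≥ 18 mo; reserves 13.2 ≥ 6 mo → does not qualify.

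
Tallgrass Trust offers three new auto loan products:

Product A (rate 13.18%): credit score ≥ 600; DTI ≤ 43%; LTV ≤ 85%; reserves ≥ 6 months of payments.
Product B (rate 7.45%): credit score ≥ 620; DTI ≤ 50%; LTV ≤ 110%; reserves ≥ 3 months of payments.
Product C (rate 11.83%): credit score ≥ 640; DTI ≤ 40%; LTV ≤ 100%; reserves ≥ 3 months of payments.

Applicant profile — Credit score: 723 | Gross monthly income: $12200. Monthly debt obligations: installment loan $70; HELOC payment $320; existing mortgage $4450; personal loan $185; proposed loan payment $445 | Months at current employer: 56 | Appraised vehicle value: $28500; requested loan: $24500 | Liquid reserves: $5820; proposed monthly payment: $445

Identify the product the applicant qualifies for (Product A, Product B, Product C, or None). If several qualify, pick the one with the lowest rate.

Total debts = (70 + 320 + 4,450 + 185 + 445) = 5,470; DTI = 5,470/12,200 = 44.8%.
LTV = 24,500/28,500 = 86%.
Reserves = 5,820/445 = 13.1 months.
Product A: score 723 ≥ 600; DTI 44.8% > 43%; LTV 86% > 85%; reserves 13.1 ≥ 6 mo → does not qualify.
Product B: score 723 ≥ 620; DTI 44.8% ≤ 50%; LTV 86% ≤ 110%; reserves 13.1 ≥ 3 mo → qualifies.
Product C: score 723 ≥ 640; DTI 44.8% > 40%; LTV 86% ≤ 100%; reserves 13.1 ≥ 3 mo → does not qualify.

Product B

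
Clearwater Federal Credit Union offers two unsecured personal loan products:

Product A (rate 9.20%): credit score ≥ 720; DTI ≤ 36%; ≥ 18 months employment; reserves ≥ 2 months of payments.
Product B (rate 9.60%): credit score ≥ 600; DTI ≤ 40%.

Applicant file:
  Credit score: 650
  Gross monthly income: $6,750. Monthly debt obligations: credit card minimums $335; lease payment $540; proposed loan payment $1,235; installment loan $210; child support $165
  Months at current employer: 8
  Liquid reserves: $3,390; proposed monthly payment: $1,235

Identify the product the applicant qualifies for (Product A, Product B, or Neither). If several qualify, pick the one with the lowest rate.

Total debts = (335 + 540 + 1,235 + 210 + 165) = 2,485; DTI = 2,485/6,750 = 36.8%.
Reserves = 3,390/1,235 = 2.7 months.
Product A: score 650 < 720; DTI 36.8% > 36%; employment 8 < 18 mo; reserves 2.7 ≥ 2 mo → does not qualify.
Product B: score 650 ≥ 600; DTI 36.8% ≤ 40% → qualifies.

Product B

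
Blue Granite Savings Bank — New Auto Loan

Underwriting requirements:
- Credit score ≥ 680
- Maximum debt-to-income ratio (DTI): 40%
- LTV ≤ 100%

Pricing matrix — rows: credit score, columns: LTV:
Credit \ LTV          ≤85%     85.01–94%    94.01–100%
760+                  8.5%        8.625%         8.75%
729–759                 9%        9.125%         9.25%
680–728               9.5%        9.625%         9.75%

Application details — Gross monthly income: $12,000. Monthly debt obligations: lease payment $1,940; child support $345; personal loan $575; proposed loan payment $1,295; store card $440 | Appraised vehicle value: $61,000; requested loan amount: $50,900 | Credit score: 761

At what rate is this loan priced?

Credit score 761 ≥ 680; Total monthly debts = (1,940 + 345 + 575 + 1,295 + 440) = 4,595. Debt-to-income = 4,595/12,000 = 38.3% — meets 40% limit
LTV = 50,900/61,000 = 83.4% ≤ 100%
Score 761 is in the 760+ band; LTV 83.4% is in the ≤85% band → 8.5%.

8.5%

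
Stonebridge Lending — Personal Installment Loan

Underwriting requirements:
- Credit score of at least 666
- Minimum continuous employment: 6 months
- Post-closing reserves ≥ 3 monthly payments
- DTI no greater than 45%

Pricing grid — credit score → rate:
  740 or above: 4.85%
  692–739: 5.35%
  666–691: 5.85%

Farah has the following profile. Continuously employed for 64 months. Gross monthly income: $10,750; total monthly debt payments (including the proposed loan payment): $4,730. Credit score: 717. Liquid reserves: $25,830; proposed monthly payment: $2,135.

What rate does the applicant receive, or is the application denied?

Approved at 5.35%

Credit score 717 ≥ 666 (meets minimum)
Employment 64 ≥ 6 months
Reserves: 25,830 ÷ 2,135 = 12.1 months (meets 3-month minimum)
DTI: 4,730 ÷ 10,750 = 44%, within the 45% cap
All requirements met. Score 717 falls in the 692–739 tier → 5.35%.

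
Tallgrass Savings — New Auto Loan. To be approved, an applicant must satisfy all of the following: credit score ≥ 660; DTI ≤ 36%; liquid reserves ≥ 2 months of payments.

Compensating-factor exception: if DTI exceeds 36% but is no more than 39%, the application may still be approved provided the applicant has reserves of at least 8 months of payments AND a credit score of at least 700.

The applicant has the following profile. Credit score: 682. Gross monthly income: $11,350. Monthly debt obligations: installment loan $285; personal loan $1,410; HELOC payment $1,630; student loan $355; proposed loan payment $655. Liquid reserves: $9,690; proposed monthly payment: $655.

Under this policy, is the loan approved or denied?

Denied

Credit score 682 ≥ 660 (meets base)
Total debts = (285 + 1,410 + 1,630 + 355 + 655) = 4,335. DTI: 4,335 ÷ 11,350 = 38.2%, over the 36% base limit.
Reserves = 9,690/655 = 14.8 months ≥ 2
DTI 38.2% is within the 36%–39% exception band; checking compensating factors.
Reserves 14.8 ≥ 8 months; credit score 682 < 700.
Compensating-factor requirement not fully met.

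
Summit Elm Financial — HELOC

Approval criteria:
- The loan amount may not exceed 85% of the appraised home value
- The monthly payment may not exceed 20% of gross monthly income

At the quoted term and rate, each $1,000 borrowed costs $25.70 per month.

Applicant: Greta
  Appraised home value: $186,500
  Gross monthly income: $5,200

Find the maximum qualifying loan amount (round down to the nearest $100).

$40,400

Payment cap: 20% × $5,200 = $1,040/month.
At $25.70 per $1,000, that supports 1,040/25.70 × 1,000 ≈ $40,466 → $40,400.
LTV cap: 85% × $186,500 = $158,525 → $158,500.
Binding constraint: payment-to-income.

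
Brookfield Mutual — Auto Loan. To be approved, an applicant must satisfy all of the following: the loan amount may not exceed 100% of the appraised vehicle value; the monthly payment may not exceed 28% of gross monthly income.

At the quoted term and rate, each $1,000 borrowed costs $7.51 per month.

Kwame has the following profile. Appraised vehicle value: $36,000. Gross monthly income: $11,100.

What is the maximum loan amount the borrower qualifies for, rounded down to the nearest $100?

Payment cap: 28% × $11,100 = $3,108/month.
At $7.51 per $1,000, that supports 3,108/7.51 × 1,000 ≈ $413,848 → $413,800.
LTV cap: 100% × $36,000 = $36,000 → $36,000.
Binding constraint: loan-to-value.

$36,000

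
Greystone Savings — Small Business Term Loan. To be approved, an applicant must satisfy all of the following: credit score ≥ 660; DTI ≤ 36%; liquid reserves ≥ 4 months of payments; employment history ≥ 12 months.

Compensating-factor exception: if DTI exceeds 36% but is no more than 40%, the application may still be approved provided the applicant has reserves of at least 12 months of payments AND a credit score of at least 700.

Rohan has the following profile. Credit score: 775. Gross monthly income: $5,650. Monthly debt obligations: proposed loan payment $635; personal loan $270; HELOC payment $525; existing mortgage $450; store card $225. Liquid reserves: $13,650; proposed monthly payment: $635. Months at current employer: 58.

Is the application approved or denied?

Credit score 775 ≥ 660 (meets base)
Total debts = (635 + 270 + 525 + 450 + 225) = 2,105. DTI: 2,105 ÷ 5,650 = 37.3%, over the 36% base limit.
Liquid reserves cover 13,650/635 = 21.5 months — ≥ 4 required
Employment 58 ≥ 12 months
37.3% falls in the override range (36%–40%), so the compensating-factor test applies.
Override check — reserves: 21.5 mo (ok); score: 775 (ok).
Both override conditions satisfied; DTI exception granted.

Approved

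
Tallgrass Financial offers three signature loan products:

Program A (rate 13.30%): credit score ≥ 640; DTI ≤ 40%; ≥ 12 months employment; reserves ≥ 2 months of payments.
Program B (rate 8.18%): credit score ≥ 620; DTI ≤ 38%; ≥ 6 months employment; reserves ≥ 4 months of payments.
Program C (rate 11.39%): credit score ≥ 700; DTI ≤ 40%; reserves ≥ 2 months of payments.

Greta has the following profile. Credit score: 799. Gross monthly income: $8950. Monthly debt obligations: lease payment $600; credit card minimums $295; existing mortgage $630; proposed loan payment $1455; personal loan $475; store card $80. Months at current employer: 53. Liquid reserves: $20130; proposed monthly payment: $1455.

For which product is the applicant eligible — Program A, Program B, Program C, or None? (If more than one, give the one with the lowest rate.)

Total debts = (600 + 295 + 630 + 1,455 + 475 + 80) = 3,535; DTI = 3,535/8,950 = 39.5%.
Reserves = 20,130/1,455 = 13.8 months.
Program A: score 799 ≥ 640; DTI 39.5% ≤ 40%; employment 53 ≥ 12 mo; reserves 13.8 ≥ 2 mo → qualifies.
Program B: score 799 ≥ 620; DTI 39.5% > 38%; employment 53 ≥ 6 mo; reserves 13.8 ≥ 4 mo → does not qualify.
Program C: score 799 ≥ 700; DTI 39.5% ≤ 40%; reserves 13.8 ≥ 2 mo → qualifies.
Qualifying: Program A, Program C. Lowest rate is 11.39% → Program C.

Program C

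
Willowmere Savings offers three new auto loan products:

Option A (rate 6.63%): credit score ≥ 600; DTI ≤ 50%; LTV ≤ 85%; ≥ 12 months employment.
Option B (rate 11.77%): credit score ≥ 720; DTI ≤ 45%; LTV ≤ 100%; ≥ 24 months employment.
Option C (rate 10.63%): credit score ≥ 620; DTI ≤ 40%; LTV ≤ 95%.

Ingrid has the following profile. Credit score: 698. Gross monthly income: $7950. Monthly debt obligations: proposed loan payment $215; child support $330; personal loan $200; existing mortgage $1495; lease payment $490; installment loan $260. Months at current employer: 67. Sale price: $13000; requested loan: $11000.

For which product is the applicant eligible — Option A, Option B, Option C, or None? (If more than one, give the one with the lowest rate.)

Total debts = (215 + 330 + 200 + 1,495 + 490 + 260) = 2,990; DTI = 2,990/7,950 = 37.6%.
LTV = 11,000/13,000 = 84.6%.
Option A: score 698 ≥ 600; DTI 37.6% ≤ 50%; LTV 84.6% ≤ 85%; employment 67 ≥ 12 mo → qualifies.
Option B: score 698 < 720; DTI 37.6% ≤ 45%; LTV 84.6% ≤ 100%; employment 67 ≥ 24 mo → does not qualify.
Option C: score 698 ≥ 620; DTI 37.6% ≤ 40%; LTV 84.6% ≤ 95% → qualifies.
Qualifying: Option A, Option C. Lowest rate is 6.63% → Option A.

Option A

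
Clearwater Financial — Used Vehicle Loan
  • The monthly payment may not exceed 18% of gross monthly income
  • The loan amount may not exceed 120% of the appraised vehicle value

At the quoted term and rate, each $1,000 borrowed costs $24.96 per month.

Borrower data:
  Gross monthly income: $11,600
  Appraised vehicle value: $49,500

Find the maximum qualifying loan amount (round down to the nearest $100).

Payment cap: 18% × $11,600 = $2,088/month.
At $24.96 per $1,000, that supports 2,088/24.96 × 1,000 ≈ $83,653 → $83,600.
LTV cap: 120% × $49,500 = $59,400 → $59,400.
Binding constraint: loan-to-value.

$59,400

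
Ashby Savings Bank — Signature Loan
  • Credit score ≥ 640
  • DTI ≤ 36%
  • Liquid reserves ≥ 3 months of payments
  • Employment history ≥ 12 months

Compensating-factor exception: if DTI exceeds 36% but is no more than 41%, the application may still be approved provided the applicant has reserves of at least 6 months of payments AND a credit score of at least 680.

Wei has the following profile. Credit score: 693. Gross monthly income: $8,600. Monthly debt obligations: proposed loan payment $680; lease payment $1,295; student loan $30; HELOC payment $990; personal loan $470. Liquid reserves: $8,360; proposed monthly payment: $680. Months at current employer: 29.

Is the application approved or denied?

Credit score 693 ≥ 640 (meets base)
Total debts = (680 + 1,295 + 30 + 990 + 470) = 3,465. DTI: 3,465 ÷ 8,600 = 40.3%, over the 36% base limit.
Reserves: 8,360 ÷ 680 = 12.3 months (meets 3-month minimum)
Employment 29 ≥ 12 months
40.3% falls in the override range (36%–41%), so the compensating-factor test applies.
Override check — reserves: 12.3 mo (ok); score: 693 (ok).
Both compensating conditions met → exception applies.

Approved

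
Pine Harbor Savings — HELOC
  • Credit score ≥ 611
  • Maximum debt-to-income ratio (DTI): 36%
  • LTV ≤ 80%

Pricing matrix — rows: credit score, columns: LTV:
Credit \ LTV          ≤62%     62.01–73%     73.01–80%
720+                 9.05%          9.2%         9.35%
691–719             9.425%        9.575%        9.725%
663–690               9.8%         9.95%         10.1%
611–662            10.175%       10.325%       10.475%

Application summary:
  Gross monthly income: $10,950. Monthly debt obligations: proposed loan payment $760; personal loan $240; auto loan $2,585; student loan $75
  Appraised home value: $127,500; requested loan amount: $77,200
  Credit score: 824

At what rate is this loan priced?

9.05%

Credit score 824 ≥ 611; Total monthly debts = (760 + 240 + 2,585 + 75) = 3,660. Debt-to-income = 3,660/10,950 = 33.4% — meets 36% limit
LTV: 77,200 ÷ 127,500 = 60.5%, within 80% cap
Row: 824 falls in 720+. Column: 60.5% falls in ≤62%. Rate = 9.05%.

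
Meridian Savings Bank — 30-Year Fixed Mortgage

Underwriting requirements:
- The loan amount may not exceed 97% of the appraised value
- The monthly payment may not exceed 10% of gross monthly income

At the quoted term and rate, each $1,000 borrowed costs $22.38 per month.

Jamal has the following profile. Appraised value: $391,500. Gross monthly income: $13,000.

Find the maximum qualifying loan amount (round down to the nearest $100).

$58,000

Payment cap: 10% × $13,000 = $1,300/month.
At $22.38 per $1,000, that supports 1,300/22.38 × 1,000 ≈ $58,087 → $58,000.
LTV cap: 97% × $391,500 = $379,755 → $379,700.
Binding constraint: payment-to-income.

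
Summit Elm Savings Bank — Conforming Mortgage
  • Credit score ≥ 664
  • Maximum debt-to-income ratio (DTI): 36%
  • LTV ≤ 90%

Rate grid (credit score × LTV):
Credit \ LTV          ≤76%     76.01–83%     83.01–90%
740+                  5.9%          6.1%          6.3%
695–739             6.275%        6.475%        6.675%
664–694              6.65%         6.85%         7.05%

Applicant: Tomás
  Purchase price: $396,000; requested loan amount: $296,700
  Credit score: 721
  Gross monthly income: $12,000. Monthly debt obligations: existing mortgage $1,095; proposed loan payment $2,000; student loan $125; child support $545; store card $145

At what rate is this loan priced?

Credit score 721 ≥ 664; Total monthly debts = (1,095 + 2,000 + 125 + 545 + 145) = 3,910. Debt-to-income = 3,910/12,000 = 32.6% — meets 36% limit
LTV = 296,700/396,000 = 74.9% ≤ 90%
Credit 721 → row 695–739; LTV 74.9% → column ≤76%. Grid cell → 6.275%.

6.275%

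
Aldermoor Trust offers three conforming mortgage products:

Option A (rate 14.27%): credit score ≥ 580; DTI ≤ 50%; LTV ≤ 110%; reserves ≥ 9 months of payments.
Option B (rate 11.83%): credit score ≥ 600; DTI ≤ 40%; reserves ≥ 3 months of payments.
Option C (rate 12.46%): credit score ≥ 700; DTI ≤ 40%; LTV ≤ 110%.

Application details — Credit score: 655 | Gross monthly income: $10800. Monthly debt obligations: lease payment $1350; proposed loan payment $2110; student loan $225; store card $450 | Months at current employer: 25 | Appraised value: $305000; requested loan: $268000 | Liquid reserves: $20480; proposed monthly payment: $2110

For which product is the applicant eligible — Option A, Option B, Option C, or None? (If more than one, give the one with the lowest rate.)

Option B

Total debts = (1,350 + 2,110 + 225 + 450) = 4,135; DTI = 4,135/10,800 = 38.3%.
LTV = 268,000/305,000 = 87.9%.
Reserves = 20,480/2,110 = 9.7 months.
Option A: score 655 ≥ 580; DTI 38.3% ≤ 50%; LTV 87.9% ≤ 110%; reserves 9.7 ≥ 9 mo → qualifies.
Option B: score 655 ≥ 600; DTI 38.3% ≤ 40%; reserves 9.7 ≥ 3 mo → qualifies.
Option C: score 655 < 700; DTI 38.3% ≤ 40%; LTV 87.9% ≤ 110% → does not qualify.
Qualifying: Option A, Option B. Lowest rate is 11.83% → Option B.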